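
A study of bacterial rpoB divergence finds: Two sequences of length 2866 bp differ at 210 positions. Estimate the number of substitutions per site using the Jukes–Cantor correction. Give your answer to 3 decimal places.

0.077

p = 210/2866 ≈ 0.073273.
d = −(3/4) ln(1 − 4p/3) = −0.75 ln(1 − 0.097697) = −0.75 ln(0.902303)
  = −0.75 × (-0.102805) = 0.077104 substitutions/site.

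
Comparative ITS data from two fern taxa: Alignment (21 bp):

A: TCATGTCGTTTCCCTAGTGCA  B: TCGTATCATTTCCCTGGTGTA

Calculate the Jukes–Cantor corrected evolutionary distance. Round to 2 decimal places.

The sequences differ at 5 of 21 sites (3, 5, 8, 16, 20), so p = 5/21 ≈ 0.238095.
d = −(3/4) ln(1 − 4p/3) = −0.75 ln(1 − 0.31746) = −0.75 ln(0.68254)
  = −0.75 × (-0.381934) = 0.286451 substitutions/site.

0.29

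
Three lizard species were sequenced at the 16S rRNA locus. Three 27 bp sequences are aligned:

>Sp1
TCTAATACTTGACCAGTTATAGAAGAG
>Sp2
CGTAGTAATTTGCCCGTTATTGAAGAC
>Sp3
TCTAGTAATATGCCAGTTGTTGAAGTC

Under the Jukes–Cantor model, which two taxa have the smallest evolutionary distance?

Sp1–Sp2: 9/27 differ, p = 0.333, d = 0.441.
Sp1–Sp3: 9/27 differ, p = 0.333, d = 0.441.
Sp2–Sp3: 6/27 differ, p = 0.222, d = 0.264.
The smallest distance is between Sp2 and Sp3.

Sp2 and Sp3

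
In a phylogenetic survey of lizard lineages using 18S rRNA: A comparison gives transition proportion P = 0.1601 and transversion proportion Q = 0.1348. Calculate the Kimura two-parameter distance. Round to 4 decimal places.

Under the Kimura two-parameter model, d = −½ ln(1 − 2P − Q) − ¼ ln(1 − 2Q).
1 − 2P − Q = 0.545, giving −½ ln(0.545) = 0.303485.
1 − 2Q = 0.7304, giving −¼ ln(0.7304) = 0.078541.
d = 0.303485 + 0.078541 = 0.382026.

0.3820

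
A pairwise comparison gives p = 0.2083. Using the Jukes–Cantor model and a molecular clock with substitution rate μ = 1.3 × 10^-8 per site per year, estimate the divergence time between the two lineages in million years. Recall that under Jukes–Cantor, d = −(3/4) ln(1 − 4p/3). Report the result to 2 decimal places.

d = −(3/4) ln(1 − 4p/3) = −0.75 ln(1 − 0.277733) = −0.75 ln(0.722267)
  = −0.75 × (-0.325360) = 0.244020 substitutions/site.
Under a molecular clock d = 2μt, so t = d/(2μ) = 0.244020 / (2 × 1.3 × 10^-8) = 9.39 million years.

9.39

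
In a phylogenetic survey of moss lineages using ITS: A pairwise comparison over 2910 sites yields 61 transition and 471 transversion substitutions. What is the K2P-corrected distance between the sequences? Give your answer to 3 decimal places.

0.212

P = 61/2910 ≈ 0.020962 and Q = 471/2910 ≈ 0.161856.
Under the Kimura two-parameter model, d = −½ ln(1 − 2P − Q) − ¼ ln(1 − 2Q).
1 − 2P − Q = 0.79622, giving −½ ln(0.79622) = 0.113940.
1 − 2Q = 0.676288, giving −¼ ln(0.676288) = 0.097784.
d = 0.113940 + 0.097784 = 0.211724.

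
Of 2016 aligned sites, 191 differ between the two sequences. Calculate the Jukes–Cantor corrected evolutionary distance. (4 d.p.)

0.1013

p = 191/2016 ≈ 0.094742.
d = −(3/4) ln(1 − 4p/3) = −0.75 ln(1 − 0.126323) = −0.75 ln(0.873677)
  = −0.75 × (-0.135045) = 0.101284 substitutions/site.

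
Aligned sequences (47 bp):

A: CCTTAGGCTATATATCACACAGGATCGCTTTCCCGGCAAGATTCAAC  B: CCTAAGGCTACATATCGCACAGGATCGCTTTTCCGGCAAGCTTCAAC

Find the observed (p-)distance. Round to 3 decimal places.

The sequences differ at 5 of 47 positions (sites 4, 11, 17, 32, 41).
p = 5/47 = 0.106382… ≈ 0.106 (to 3 d.p.).

0.106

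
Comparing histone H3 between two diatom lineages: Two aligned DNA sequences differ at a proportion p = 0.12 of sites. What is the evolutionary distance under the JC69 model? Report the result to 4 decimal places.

d = −(3/4) ln(1 − 4p/3) = −0.75 ln(1 − 0.16) = −0.75 ln(0.84)
  = −0.75 × (-0.174353) = 0.130765 substitutions/site.

0.1308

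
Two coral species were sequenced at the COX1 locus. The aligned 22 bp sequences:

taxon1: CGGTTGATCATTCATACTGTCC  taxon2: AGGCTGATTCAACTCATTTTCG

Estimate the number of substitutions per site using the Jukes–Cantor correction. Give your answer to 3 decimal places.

The sequences differ at 11 of 22 sites, so p = 11/22 = 0.5.
d = −(3/4) ln(1 − 4p/3) = −0.75 ln(1 − 0.666667) = −0.75 ln(0.333333)
  = −0.75 × (-1.098613) = 0.823960 substitutions/site.

0.824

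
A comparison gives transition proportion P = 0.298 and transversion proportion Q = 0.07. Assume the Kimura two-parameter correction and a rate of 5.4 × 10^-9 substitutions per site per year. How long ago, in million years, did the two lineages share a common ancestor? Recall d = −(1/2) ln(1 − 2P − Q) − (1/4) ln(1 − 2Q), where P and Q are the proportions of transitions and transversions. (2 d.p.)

54.26

Under the Kimura two-parameter model, d = −½ ln(1 − 2P − Q) − ¼ ln(1 − 2Q).
1 − 2P − Q = 0.334, giving −½ ln(0.334) = 0.548307.
1 − 2Q = 0.86, giving −¼ ln(0.86) = 0.037706.
d = 0.548307 + 0.037706 = 0.586013.
Under a molecular clock d = 2μt, so t = d/(2μ) = 0.586013 / (2 × 5.4 × 10^-9) = 54.26 million years.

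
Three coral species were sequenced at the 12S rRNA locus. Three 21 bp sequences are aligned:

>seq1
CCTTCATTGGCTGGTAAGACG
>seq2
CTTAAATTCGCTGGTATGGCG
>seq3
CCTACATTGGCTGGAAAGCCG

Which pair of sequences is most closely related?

seq1 and seq3

seq1–seq2: 6/21 differ, p = 0.286, d = 0.360.
seq1–seq3: 3/21 differ, p = 0.143, d = 0.158.
seq2–seq3: 6/21 differ, p = 0.286, d = 0.360.
The smallest distance is between seq1 and seq3.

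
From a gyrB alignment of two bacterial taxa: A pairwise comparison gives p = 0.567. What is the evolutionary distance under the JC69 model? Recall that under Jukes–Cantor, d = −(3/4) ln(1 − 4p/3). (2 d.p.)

1.06

d = −(3/4) ln(1 − 4p/3) = −0.75 ln(1 − 0.756) = −0.75 ln(0.244)
  = −0.75 × (-1.410587) = 1.057940 substitutions/site.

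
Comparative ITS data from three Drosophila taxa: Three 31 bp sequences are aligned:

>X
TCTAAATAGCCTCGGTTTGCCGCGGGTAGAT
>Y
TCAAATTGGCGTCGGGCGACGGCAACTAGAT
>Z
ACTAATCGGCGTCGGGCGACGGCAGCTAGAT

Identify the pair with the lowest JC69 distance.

Y and Z

X–Y: 12/31 differ, p = 0.387, d = 0.544.
X–Z: 12/31 differ, p = 0.387, d = 0.544.
Y–Z: 4/31 differ, p = 0.129, d = 0.142.
The smallest distance is between Y and Z.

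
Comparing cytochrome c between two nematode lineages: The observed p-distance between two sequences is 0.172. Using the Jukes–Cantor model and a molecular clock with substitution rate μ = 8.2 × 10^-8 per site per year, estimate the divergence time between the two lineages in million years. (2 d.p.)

1.19

d = −(3/4) ln(1 − 4p/3) = −0.75 ln(1 − 0.229333) = −0.75 ln(0.770667)
  = −0.75 × (-0.260499) = 0.195374 substitutions/site.
Under a molecular clock d = 2μt, so t = d/(2μ) = 0.195374 / (2 × 8.2 × 10^-8) = 1.19 million years.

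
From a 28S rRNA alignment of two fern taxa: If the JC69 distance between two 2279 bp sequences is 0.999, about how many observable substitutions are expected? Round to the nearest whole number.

Invert JC69: p = (3/4)(1 − e^(−4d/3)) = 0.75 × (1 − e^(-1.332)) = 0.75 × (1 − 0.263949) = 0.552038.
Expected differing sites = pL ≈ 0.552038 × 2279 = 1258.094602 ≈ 1258.

1258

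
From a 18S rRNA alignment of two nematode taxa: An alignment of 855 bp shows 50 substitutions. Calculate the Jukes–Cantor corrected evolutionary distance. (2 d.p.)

0.06

p = 50/855 ≈ 0.05848.
d = −(3/4) ln(1 − 4p/3) = −0.75 ln(1 − 0.077973) = −0.75 ln(0.922027)
  = −0.75 × (-0.081181) = 0.060886 substitutions/site.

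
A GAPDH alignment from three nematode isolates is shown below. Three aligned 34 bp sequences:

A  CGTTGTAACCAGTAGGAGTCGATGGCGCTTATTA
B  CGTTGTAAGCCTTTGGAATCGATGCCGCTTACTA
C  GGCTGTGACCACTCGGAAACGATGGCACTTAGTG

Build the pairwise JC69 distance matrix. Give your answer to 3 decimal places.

A–B: 7/34 sites differ → p ≈ 0.205882, d = −0.75 ln(1 − 0.274509) = 0.240680 ≈ 0.241.
A–C: 10/34 sites differ → p ≈ 0.294118, d = −0.75 ln(1 − 0.392157) = 0.373379 ≈ 0.373.
B–C: 12/34 sites differ → p ≈ 0.352941, d = −0.75 ln(1 − 0.470588) = 0.476991 ≈ 0.477.

d(A,B) = 0.241, d(A,C) = 0.373, d(B,C) = 0.477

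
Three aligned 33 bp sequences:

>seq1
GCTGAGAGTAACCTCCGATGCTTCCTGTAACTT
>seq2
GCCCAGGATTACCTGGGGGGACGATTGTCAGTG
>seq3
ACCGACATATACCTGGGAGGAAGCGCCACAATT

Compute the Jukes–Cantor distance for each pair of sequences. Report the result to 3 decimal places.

seq1–seq2: 17/33 sites differ → p ≈ 0.515152, d = −0.75 ln(1 − 0.686869) = 0.870850 ≈ 0.871.
seq1–seq3: 18/33 sites differ → p ≈ 0.545455, d = −0.75 ln(1 − 0.727273) = 0.974463 ≈ 0.974.
seq2–seq3: 15/33 sites differ → p ≈ 0.454545, d = −0.75 ln(1 − 0.60606) = 0.698667 ≈ 0.699.

d(seq1,seq2) = 0.871, d(seq1,seq3) = 0.974, d(seq2,seq3) = 0.699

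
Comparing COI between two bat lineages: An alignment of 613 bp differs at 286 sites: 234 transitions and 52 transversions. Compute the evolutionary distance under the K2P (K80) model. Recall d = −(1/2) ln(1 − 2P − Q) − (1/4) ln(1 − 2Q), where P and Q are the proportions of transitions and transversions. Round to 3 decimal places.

P = 234/613 ≈ 0.381729 and Q = 52/613 ≈ 0.084829.
Under the Kimura two-parameter model, d = −½ ln(1 − 2P − Q) − ¼ ln(1 − 2Q).
1 − 2P − Q = 0.151713, giving −½ ln(0.151713) = 0.942882.
1 − 2Q = 0.830342, giving −¼ ln(0.830342) = 0.046479.
d = 0.942882 + 0.046479 = 0.989361.

0.989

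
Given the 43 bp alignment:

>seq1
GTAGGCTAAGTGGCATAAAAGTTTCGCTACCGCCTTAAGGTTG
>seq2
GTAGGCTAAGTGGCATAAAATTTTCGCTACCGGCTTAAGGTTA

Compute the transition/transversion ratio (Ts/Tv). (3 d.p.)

0.500

Transitions are A↔G and C↔T; transversions are all other mismatches.
Transitions: 1. Transversions: 2.
R = 1/2 = 0.500.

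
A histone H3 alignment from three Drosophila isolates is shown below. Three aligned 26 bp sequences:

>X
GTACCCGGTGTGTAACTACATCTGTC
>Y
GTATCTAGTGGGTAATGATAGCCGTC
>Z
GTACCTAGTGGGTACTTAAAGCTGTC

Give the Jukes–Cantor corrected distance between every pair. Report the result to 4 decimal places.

X–Y: 9/26 sites differ → p ≈ 0.346154, d = −0.75 ln(1 − 0.461539) = 0.464280 ≈ 0.4643.
X–Z: 7/26 sites differ → p ≈ 0.269231, d = −0.75 ln(1 − 0.358975) = 0.333515 ≈ 0.3335.
Y–Z: 5/26 sites differ → p ≈ 0.192308, d = −0.75 ln(1 − 0.256411) = 0.222200 ≈ 0.2222.

d(X,Y) = 0.4643, d(X,Z) = 0.3335, d(Y,Z) = 0.2222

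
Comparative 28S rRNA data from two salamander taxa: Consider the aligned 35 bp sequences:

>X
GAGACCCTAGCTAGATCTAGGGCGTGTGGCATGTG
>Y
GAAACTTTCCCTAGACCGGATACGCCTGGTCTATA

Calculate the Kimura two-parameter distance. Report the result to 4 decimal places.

0.9097

Of 35 sites, 11 differences are transitions and 6 are transversions, so P = 11/35 ≈ 0.314286 and Q = 6/35 ≈ 0.171429.
Under the Kimura two-parameter model, d = −½ ln(1 − 2P − Q) − ¼ ln(1 − 2Q).
1 − 2P − Q = 0.199999, giving −½ ln(0.199999) = 0.804721.
1 − 2Q = 0.657142, giving −¼ ln(0.657142) = 0.104964.
d = 0.804721 + 0.104964 = 0.909685.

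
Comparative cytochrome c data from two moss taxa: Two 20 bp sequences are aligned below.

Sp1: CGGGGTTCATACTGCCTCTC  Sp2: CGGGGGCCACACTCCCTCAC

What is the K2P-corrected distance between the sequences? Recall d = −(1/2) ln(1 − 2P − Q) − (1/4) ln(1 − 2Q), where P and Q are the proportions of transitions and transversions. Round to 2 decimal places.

0.30

Of 20 sites, 2 differences are transitions and 3 are transversions, so P = 2/20 = 0.1 and Q = 3/20 = 0.15.
Under the Kimura two-parameter model, d = −½ ln(1 − 2P − Q) − ¼ ln(1 − 2Q).
1 − 2P − Q = 0.65, giving −½ ln(0.65) = 0.215391.
1 − 2Q = 0.7, giving −¼ ln(0.7) = 0.089169.
d = 0.215391 + 0.089169 = 0.304560.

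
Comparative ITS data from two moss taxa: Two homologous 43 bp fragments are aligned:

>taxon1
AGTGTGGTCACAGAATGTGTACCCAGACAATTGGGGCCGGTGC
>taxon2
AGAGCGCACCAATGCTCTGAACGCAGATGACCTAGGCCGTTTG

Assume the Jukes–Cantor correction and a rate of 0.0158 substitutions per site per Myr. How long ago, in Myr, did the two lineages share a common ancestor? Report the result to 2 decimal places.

The sequences differ at 21 of 43 sites, so p = 21/43 ≈ 0.488372.
d = −(3/4) ln(1 − 4p/3) = −0.75 ln(1 − 0.651163) = −0.75 ln(0.348837)
  = −0.75 × (-1.053151) = 0.789863 substitutions/site.
Under a molecular clock d = 2μt, so t = d/(2μ) = 0.789863 / (2 × 0.0158) = 25.00 Myr.

25.00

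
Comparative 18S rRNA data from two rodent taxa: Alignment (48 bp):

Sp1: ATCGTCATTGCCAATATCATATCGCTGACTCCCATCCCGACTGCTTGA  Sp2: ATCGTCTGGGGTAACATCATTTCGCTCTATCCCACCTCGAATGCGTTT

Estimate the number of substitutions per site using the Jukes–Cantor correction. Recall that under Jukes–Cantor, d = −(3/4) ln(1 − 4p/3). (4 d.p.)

The sequences differ at 16 of 48 sites, so p = 16/48 ≈ 0.333333.
d = −(3/4) ln(1 − 4p/3) = −0.75 ln(1 − 0.444444) = −0.75 ln(0.555556)
  = −0.75 × (-0.587786) = 0.440840 substitutions/site.

0.4408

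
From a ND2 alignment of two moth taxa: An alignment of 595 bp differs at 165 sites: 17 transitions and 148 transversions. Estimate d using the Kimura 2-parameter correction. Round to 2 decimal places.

P = 17/595 ≈ 0.028571 and Q = 148/595 ≈ 0.248739.
Under the Kimura two-parameter model, d = −½ ln(1 − 2P − Q) − ¼ ln(1 − 2Q).
1 − 2P − Q = 0.694119, giving −½ ln(0.694119) = 0.182556.
1 − 2Q = 0.502522, giving −¼ ln(0.502522) = 0.172029.
d = 0.182556 + 0.172029 = 0.354585.

0.35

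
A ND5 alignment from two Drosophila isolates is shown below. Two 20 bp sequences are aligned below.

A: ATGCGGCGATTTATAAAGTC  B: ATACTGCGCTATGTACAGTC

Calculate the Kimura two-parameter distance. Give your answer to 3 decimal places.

0.383

Of 20 sites, 2 differences are transitions and 4 are transversions, so P = 2/20 = 0.1 and Q = 4/20 = 0.2.
Under the Kimura two-parameter model, d = −½ ln(1 − 2P − Q) − ¼ ln(1 − 2Q).
1 − 2P − Q = 0.6, giving −½ ln(0.6) = 0.255413.
1 − 2Q = 0.6, giving −¼ ln(0.6) = 0.127706.
d = 0.255413 + 0.127706 = 0.383119.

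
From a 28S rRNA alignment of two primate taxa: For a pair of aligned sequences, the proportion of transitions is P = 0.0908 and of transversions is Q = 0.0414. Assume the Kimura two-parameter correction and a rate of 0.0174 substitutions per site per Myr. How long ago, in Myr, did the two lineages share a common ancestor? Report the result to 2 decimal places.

Under the Kimura two-parameter model, d = −½ ln(1 − 2P − Q) − ¼ ln(1 − 2Q).
1 − 2P − Q = 0.777, giving −½ ln(0.777) = 0.126157.
1 − 2Q = 0.9172, giving −¼ ln(0.9172) = 0.021607.
d = 0.126157 + 0.021607 = 0.147764.
Under a molecular clock d = 2μt, so t = d/(2μ) = 0.147764 / (2 × 0.0174) = 4.25 Myr.

4.25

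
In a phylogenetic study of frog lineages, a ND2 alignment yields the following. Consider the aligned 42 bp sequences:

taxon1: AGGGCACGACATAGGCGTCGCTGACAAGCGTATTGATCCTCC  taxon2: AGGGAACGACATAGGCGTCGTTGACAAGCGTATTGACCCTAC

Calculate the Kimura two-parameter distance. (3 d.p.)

0.102

Of 42 sites, 2 differences are transitions and 2 are transversions, so P = 2/42 ≈ 0.047619 and Q = 2/42 ≈ 0.047619.
Under the Kimura two-parameter model, d = −½ ln(1 − 2P − Q) − ¼ ln(1 − 2Q).
1 − 2P − Q = 0.857143, giving −½ ln(0.857143) = 0.077075.
1 − 2Q = 0.904762, giving −¼ ln(0.904762) = 0.025021.
d = 0.077075 + 0.025021 = 0.102096.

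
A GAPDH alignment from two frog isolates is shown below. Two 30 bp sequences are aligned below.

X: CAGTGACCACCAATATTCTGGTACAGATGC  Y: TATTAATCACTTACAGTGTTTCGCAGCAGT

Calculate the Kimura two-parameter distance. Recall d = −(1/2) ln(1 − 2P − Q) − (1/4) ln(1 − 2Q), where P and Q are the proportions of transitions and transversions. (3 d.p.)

Of 30 sites, 8 differences are transitions and 8 are transversions, so P = 8/30 ≈ 0.266667 and Q = 8/30 ≈ 0.266667.
Under the Kimura two-parameter model, d = −½ ln(1 − 2P − Q) − ¼ ln(1 − 2Q).
1 − 2P − Q = 0.199999, giving −½ ln(0.199999) = 0.804721.
1 − 2Q = 0.466666, giving −¼ ln(0.466666) = 0.190535.
d = 0.804721 + 0.190535 = 0.995256.

0.995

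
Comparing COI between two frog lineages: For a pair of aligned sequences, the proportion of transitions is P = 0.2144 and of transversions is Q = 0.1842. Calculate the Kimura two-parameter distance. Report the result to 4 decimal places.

Under the Kimura two-parameter model, d = −½ ln(1 − 2P − Q) − ¼ ln(1 − 2Q).
1 − 2P − Q = 0.387, giving −½ ln(0.387) = 0.474665.
1 − 2Q = 0.6316, giving −¼ ln(0.6316) = 0.114875.
d = 0.474665 + 0.114875 = 0.589540.

0.5895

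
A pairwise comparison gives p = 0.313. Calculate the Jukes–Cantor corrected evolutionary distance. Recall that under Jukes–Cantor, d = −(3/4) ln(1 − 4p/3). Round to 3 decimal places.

0.405

d = −(3/4) ln(1 − 4p/3) = −0.75 ln(1 − 0.417333) = −0.75 ln(0.582667)
  = −0.75 × (-0.540139) = 0.405104 substitutions/site.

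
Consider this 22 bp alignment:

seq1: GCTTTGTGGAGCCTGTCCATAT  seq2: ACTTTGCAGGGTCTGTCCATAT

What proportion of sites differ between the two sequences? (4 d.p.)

The sequences differ at 5 of 22 positions (sites 1, 7, 8, 10, 12).
p = 5/22 = 0.227272… ≈ 0.2273 (to 4 d.p.).

0.2273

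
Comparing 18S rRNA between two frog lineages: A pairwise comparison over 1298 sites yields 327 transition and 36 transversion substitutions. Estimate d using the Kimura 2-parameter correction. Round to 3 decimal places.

P = 327/1298 ≈ 0.251926 and Q = 36/1298 ≈ 0.027735.
Under the Kimura two-parameter model, d = −½ ln(1 − 2P − Q) − ¼ ln(1 − 2Q).
1 − 2P − Q = 0.468413, giving −½ ln(0.468413) = 0.379202.
1 − 2Q = 0.94453, giving −¼ ln(0.94453) = 0.014267.
d = 0.379202 + 0.014267 = 0.393469.

0.393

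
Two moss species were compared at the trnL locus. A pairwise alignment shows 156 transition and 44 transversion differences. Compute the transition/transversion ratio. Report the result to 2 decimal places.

3.55

R = 156/44 = 3.545454… ≈ 3.55 (to 2 d.p.).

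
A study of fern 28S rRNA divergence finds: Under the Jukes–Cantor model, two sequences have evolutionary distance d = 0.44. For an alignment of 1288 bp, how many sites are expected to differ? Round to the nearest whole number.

Invert JC69: p = (3/4)(1 − e^(−4d/3)) = 0.75 × (1 − e^(-0.586667)) = 0.75 × (1 − 0.556178) = 0.332867.
Expected differing sites = pL ≈ 0.332867 × 1288 = 428.732696 ≈ 429.

429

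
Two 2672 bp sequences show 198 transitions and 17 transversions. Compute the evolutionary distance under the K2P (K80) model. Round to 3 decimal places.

P = 198/2672 ≈ 0.074102 and Q = 17/2672 ≈ 0.006362.
Under the Kimura two-parameter model, d = −½ ln(1 − 2P − Q) − ¼ ln(1 − 2Q).
1 − 2P − Q = 0.845434, giving −½ ln(0.845434) = 0.083953.
1 − 2Q = 0.987276, giving −¼ ln(0.987276) = 0.003201.
d = 0.083953 + 0.003201 = 0.087154.

0.087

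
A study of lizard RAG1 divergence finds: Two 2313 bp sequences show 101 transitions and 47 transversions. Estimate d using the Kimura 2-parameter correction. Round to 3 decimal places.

P = 101/2313 ≈ 0.043666 and Q = 47/2313 ≈ 0.02032.
Under the Kimura two-parameter model, d = −½ ln(1 − 2P − Q) − ¼ ln(1 − 2Q).
1 − 2P − Q = 0.892348, giving −½ ln(0.892348) = 0.056950.
1 − 2Q = 0.95936, giving −¼ ln(0.95936) = 0.010372.
d = 0.056950 + 0.010372 = 0.067322.

0.067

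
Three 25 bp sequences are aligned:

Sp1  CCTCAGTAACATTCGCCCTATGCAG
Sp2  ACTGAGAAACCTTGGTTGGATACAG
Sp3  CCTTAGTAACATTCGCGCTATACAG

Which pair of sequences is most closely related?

Sp1 and Sp3

Sp1–Sp2: 10/25 differ, p = 0.400, d = 0.572.
Sp1–Sp3: 3/25 differ, p = 0.120, d = 0.131.
Sp2–Sp3: 9/25 differ, p = 0.360, d = 0.490.
The smallest distance is between Sp1 and Sp3.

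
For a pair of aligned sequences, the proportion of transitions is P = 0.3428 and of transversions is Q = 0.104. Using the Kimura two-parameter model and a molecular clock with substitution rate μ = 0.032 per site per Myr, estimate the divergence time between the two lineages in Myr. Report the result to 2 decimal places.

Under the Kimura two-parameter model, d = −½ ln(1 − 2P − Q) − ¼ ln(1 − 2Q).
1 − 2P − Q = 0.2104, giving −½ ln(0.2104) = 0.779372.
1 − 2Q = 0.792, giving −¼ ln(0.792) = 0.058298.
d = 0.779372 + 0.058298 = 0.837670.
Under a molecular clock d = 2μt, so t = d/(2μ) = 0.837670 / (2 × 0.032) = 13.09 Myr.

13.09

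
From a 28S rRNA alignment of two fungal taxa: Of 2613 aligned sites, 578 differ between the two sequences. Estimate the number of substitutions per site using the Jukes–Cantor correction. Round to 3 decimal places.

0.262

p = 578/2613 ≈ 0.221202.
d = −(3/4) ln(1 − 4p/3) = −0.75 ln(1 − 0.294936) = −0.75 ln(0.705064)
  = −0.75 × (-0.349467) = 0.262100 substitutions/site.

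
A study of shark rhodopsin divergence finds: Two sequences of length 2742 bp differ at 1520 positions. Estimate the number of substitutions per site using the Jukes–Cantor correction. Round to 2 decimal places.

1.01

p = 1520/2742 ≈ 0.55434.
d = −(3/4) ln(1 − 4p/3) = −0.75 ln(1 − 0.73912) = −0.75 ln(0.26088)
  = −0.75 × (-1.343695) = 1.007771 substitutions/site.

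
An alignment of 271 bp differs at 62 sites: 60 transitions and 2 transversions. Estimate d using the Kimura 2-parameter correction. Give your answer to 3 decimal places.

P = 60/271 ≈ 0.221402 and Q = 2/271 ≈ 0.00738.
Under the Kimura two-parameter model, d = −½ ln(1 − 2P − Q) − ¼ ln(1 − 2Q).
1 − 2P − Q = 0.549816, giving −½ ln(0.549816) = 0.299086.
1 − 2Q = 0.98524, giving −¼ ln(0.98524) = 0.003718.
d = 0.299086 + 0.003718 = 0.302804.

0.303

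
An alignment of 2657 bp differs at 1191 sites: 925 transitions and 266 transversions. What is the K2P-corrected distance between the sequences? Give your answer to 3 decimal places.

0.852

P = 925/2657 ≈ 0.348137 and Q = 266/2657 ≈ 0.100113.
Under the Kimura two-parameter model, d = −½ ln(1 − 2P − Q) − ¼ ln(1 − 2Q).
1 − 2P − Q = 0.203613, giving −½ ln(0.203613) = 0.795767.
1 − 2Q = 0.799774, giving −¼ ln(0.799774) = 0.055857.
d = 0.795767 + 0.055857 = 0.851624.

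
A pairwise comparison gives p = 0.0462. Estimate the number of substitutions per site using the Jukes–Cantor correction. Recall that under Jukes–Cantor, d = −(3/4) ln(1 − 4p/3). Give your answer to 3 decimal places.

d = −(3/4) ln(1 − 4p/3) = −0.75 ln(1 − 0.0616) = −0.75 ln(0.9384)
  = −0.75 × (-0.063579) = 0.047684 substitutions/site.

0.048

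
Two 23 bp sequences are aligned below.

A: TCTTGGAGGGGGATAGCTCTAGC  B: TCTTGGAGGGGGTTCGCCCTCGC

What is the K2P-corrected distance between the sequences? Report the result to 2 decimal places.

Of 23 sites, 1 differences are transitions and 3 are transversions, so P = 1/23 ≈ 0.043478 and Q = 3/23 ≈ 0.130435.
Under the Kimura two-parameter model, d = −½ ln(1 − 2P − Q) − ¼ ln(1 − 2Q).
1 − 2P − Q = 0.782609, giving −½ ln(0.782609) = 0.122561.
1 − 2Q = 0.73913, giving −¼ ln(0.73913) = 0.075570.
d = 0.122561 + 0.075570 = 0.198131.

0.20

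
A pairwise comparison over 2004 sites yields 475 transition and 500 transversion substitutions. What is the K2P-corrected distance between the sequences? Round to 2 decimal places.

P = 475/2004 ≈ 0.237026 and Q = 500/2004 ≈ 0.249501.
Under the Kimura two-parameter model, d = −½ ln(1 − 2P − Q) − ¼ ln(1 − 2Q).
1 − 2P − Q = 0.276447, giving −½ ln(0.276447) = 0.642868.
1 − 2Q = 0.500998, giving −¼ ln(0.500998) = 0.172788.
d = 0.642868 + 0.172788 = 0.815656.

0.82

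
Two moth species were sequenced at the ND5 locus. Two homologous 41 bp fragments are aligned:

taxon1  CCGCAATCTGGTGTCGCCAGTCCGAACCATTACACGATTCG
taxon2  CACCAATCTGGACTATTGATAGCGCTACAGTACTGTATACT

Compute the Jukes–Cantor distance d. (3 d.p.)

The sequences differ at 20 of 41 sites, so p = 20/41 ≈ 0.487805.
d = −(3/4) ln(1 − 4p/3) = −0.75 ln(1 − 0.650407) = −0.75 ln(0.349593)
  = −0.75 × (-1.050986) = 0.788240 substitutions/site.

0.788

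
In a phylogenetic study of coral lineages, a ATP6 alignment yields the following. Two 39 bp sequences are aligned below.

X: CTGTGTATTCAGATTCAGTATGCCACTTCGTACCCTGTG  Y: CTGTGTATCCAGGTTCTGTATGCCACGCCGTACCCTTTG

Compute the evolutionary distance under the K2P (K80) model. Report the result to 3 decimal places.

Of 39 sites, 3 differences are transitions and 3 are transversions, so P = 3/39 ≈ 0.076923 and Q = 3/39 ≈ 0.076923.
Under the Kimura two-parameter model, d = −½ ln(1 − 2P − Q) − ¼ ln(1 − 2Q).
1 − 2P − Q = 0.769231, giving −½ ln(0.769231) = 0.131182.
1 − 2Q = 0.846154, giving −¼ ln(0.846154) = 0.041763.
d = 0.131182 + 0.041763 = 0.172945.

0.173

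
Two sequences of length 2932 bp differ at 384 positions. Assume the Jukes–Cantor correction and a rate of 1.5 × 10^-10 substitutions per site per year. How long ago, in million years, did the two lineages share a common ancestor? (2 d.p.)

479.79

p = 384/2932 ≈ 0.130969.
d = −(3/4) ln(1 − 4p/3) = −0.75 ln(1 − 0.174625) = −0.75 ln(0.825375)
  = −0.75 × (-0.191917) = 0.143938 substitutions/site.
Under a molecular clock d = 2μt, so t = d/(2μ) = 0.143938 / (2 × 1.5 × 10^-10) = 479.79 million years.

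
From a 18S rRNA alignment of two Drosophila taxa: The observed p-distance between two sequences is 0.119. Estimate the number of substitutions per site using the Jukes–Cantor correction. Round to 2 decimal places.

d = −(3/4) ln(1 − 4p/3) = −0.75 ln(1 − 0.158667) = −0.75 ln(0.841333)
  = −0.75 × (-0.172768) = 0.129576 substitutions/site.

0.13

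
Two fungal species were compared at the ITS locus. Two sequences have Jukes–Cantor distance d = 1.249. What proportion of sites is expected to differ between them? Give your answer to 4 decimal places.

p = (3/4)(1 − e^(−4d/3)) = 0.75 × (1 − e^(-1.665333)) = 0.75 × (1 − 0.189128) = 0.608154.

0.6082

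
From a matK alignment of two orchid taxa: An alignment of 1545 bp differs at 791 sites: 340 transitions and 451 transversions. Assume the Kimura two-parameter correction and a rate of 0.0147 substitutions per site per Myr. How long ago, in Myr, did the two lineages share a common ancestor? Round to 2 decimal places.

P = 340/1545 ≈ 0.220065 and Q = 451/1545 ≈ 0.291909.
Under the Kimura two-parameter model, d = −½ ln(1 − 2P − Q) − ¼ ln(1 − 2Q).
1 − 2P − Q = 0.267961, giving −½ ln(0.267961) = 0.658457.
1 − 2Q = 0.416182, giving −¼ ln(0.416182) = 0.219158.
d = 0.658457 + 0.219158 = 0.877615.
Under a molecular clock d = 2μt, so t = d/(2μ) = 0.877615 / (2 × 0.0147) = 29.85 Myr.

29.85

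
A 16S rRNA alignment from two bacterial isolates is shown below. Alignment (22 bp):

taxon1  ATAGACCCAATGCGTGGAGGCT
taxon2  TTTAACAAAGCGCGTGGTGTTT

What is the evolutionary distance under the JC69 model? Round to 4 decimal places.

0.6987

The sequences differ at 10 of 22 sites (1, 3, 4, 7, 8, 10, 11, 18, 20, 21), so p = 10/22 ≈ 0.454545.
d = −(3/4) ln(1 − 4p/3) = −0.75 ln(1 − 0.60606) = −0.75 ln(0.39394)
  = −0.75 × (-0.931557) = 0.698668 substitutions/site.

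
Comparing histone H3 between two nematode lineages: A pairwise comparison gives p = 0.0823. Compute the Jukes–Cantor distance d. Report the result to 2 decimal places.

0.09

d = −(3/4) ln(1 − 4p/3) = −0.75 ln(1 − 0.109733) = −0.75 ln(0.890267)
  = −0.75 × (-0.116234) = 0.087176 substitutions/site.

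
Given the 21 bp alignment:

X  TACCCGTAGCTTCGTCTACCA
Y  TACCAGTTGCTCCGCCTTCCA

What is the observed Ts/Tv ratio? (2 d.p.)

0.67

Transitions are A↔G and C↔T; transversions are all other mismatches.
Transitions: 2. Transversions: 3.
R = 2/3 = 0.666666… ≈ 0.67 (to 2 d.p.).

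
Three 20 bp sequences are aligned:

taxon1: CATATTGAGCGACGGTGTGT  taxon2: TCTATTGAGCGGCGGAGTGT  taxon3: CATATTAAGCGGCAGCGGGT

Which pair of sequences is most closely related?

taxon1 and taxon2

taxon1–taxon2: 4/20 differ, p = 0.200, d = 0.233.
taxon1–taxon3: 5/20 differ, p = 0.250, d = 0.304.
taxon2–taxon3: 6/20 differ, p = 0.300, d = 0.383.
The smallest distance is between taxon1 and taxon2.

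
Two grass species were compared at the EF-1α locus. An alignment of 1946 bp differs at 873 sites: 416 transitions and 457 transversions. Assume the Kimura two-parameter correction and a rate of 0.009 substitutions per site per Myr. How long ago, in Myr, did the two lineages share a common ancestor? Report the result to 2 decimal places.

38.97

P = 416/1946 ≈ 0.213772 and Q = 457/1946 ≈ 0.234841.
Under the Kimura two-parameter model, d = −½ ln(1 − 2P − Q) − ¼ ln(1 − 2Q).
1 − 2P − Q = 0.337615, giving −½ ln(0.337615) = 0.542925.
1 − 2Q = 0.530318, giving −¼ ln(0.530318) = 0.158570.
d = 0.542925 + 0.158570 = 0.701495.
Under a molecular clock d = 2μt, so t = d/(2μ) = 0.701495 / (2 × 0.009) = 38.97 Myr.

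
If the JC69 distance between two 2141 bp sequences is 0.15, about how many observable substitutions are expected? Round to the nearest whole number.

Invert JC69: p = (3/4)(1 − e^(−4d/3)) = 0.75 × (1 − e^(-0.2)) = 0.75 × (1 − 0.818731) = 0.135952.
Expected differing sites = pL ≈ 0.135952 × 2141 = 291.073232 ≈ 291.

291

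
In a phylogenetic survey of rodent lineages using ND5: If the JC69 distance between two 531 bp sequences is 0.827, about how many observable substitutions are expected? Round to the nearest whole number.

Invert JC69: p = (3/4)(1 − e^(−4d/3)) = 0.75 × (1 − e^(-1.102667)) = 0.75 × (1 − 0.331984) = 0.501012.
Expected differing sites = pL ≈ 0.501012 × 531 = 266.037372 ≈ 266.

266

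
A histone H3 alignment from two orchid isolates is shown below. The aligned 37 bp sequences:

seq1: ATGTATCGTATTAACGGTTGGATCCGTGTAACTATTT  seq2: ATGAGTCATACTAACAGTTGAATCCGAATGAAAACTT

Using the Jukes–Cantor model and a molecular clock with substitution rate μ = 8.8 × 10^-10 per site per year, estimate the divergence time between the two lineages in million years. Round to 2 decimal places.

241.36

The sequences differ at 12 of 37 sites, so p = 12/37 ≈ 0.324324.
d = −(3/4) ln(1 − 4p/3) = −0.75 ln(1 − 0.432432) = −0.75 ln(0.567568)
  = −0.75 × (-0.566395) = 0.424796 substitutions/site.
Under a molecular clock d = 2μt, so t = d/(2μ) = 0.424796 / (2 × 8.8 × 10^-10) = 241.36 million years.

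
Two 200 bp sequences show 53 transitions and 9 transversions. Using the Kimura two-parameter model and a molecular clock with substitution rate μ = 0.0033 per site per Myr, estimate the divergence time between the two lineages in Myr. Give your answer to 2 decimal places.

68.40

P = 53/200 = 0.265 and Q = 9/200 = 0.045.
Under the Kimura two-parameter model, d = −½ ln(1 − 2P − Q) − ¼ ln(1 − 2Q).
1 − 2P − Q = 0.425, giving −½ ln(0.425) = 0.427833.
1 − 2Q = 0.91, giving −¼ ln(0.91) = 0.023578.
d = 0.427833 + 0.023578 = 0.451411.
Under a molecular clock d = 2μt, so t = d/(2μ) = 0.451411 / (2 × 0.0033) = 68.40 Myr.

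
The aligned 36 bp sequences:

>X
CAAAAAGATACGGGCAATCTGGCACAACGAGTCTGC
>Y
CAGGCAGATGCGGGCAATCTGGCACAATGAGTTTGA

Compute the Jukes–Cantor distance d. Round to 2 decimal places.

The sequences differ at 7 of 36 sites (3, 4, 5, 10, 28, 33, 36), so p = 7/36 ≈ 0.194444.
d = −(3/4) ln(1 − 4p/3) = −0.75 ln(1 − 0.259259) = −0.75 ln(0.740741)
  = −0.75 × (-0.300104) = 0.225078 substitutions/site.

0.23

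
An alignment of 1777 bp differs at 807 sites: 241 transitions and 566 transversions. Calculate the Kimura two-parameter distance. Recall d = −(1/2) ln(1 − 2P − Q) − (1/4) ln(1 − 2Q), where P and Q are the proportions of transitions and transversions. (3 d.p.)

P = 241/1777 ≈ 0.135622 and Q = 566/1777 ≈ 0.318514.
Under the Kimura two-parameter model, d = −½ ln(1 − 2P − Q) − ¼ ln(1 − 2Q).
1 − 2P − Q = 0.410242, giving −½ ln(0.410242) = 0.445504.
1 − 2Q = 0.362972, giving −¼ ln(0.362972) = 0.253357.
d = 0.445504 + 0.253357 = 0.698861.

0.699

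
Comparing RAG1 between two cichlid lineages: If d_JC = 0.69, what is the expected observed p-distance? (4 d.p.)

p = (3/4)(1 − e^(−4d/3)) = 0.75 × (1 − e^(-0.92)) = 0.75 × (1 − 0.398519) = 0.451111.

0.4511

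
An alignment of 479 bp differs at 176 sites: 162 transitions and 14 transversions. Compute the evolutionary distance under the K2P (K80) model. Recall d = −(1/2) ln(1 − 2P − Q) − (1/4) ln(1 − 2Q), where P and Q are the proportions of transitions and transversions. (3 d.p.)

P = 162/479 ≈ 0.338205 and Q = 14/479 ≈ 0.029228.
Under the Kimura two-parameter model, d = −½ ln(1 − 2P − Q) − ¼ ln(1 − 2Q).
1 − 2P − Q = 0.294362, giving −½ ln(0.294362) = 0.611472.
1 − 2Q = 0.941544, giving −¼ ln(0.941544) = 0.015059.
d = 0.611472 + 0.015059 = 0.626531.

0.627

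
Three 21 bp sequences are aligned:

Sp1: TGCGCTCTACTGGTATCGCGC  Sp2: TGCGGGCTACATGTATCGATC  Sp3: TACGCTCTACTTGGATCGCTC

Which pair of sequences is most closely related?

Sp1–Sp2: 6/21 differ, p = 0.286, d = 0.360.
Sp1–Sp3: 4/21 differ, p = 0.190, d = 0.220.
Sp2–Sp3: 6/21 differ, p = 0.286, d = 0.360.
The smallest distance is between Sp1 and Sp3.

Sp1 and Sp3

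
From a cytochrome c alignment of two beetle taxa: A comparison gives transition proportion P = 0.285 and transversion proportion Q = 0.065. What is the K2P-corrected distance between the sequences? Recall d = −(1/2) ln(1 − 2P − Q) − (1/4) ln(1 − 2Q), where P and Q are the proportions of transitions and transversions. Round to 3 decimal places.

0.539

Under the Kimura two-parameter model, d = −½ ln(1 − 2P − Q) − ¼ ln(1 − 2Q).
1 − 2P − Q = 0.365, giving −½ ln(0.365) = 0.503929.
1 − 2Q = 0.87, giving −¼ ln(0.87) = 0.034816.
d = 0.503929 + 0.034816 = 0.538745.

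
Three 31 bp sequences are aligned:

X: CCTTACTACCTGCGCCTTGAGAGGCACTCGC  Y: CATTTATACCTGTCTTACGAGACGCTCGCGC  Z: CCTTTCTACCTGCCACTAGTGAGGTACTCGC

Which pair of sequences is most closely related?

X and Z

X–Y: 12/31 differ, p = 0.387, d = 0.544.
X–Z: 6/31 differ, p = 0.194, d = 0.224.
Y–Z: 12/31 differ, p = 0.387, d = 0.544.
The smallest distance is between X and Z.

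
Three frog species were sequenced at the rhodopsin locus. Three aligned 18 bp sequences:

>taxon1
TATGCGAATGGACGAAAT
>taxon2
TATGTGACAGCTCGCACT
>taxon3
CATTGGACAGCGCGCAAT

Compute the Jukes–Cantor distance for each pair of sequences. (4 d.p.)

d(taxon1,taxon2) = 0.5482, d(taxon1,taxon3) = 0.6735, d(taxon2,taxon3) = 0.3470

taxon1–taxon2: 7/18 sites differ → p ≈ 0.388889, d = −0.75 ln(1 − 0.518519) = 0.548166 ≈ 0.5482.
taxon1–taxon3: 8/18 sites differ → p ≈ 0.444444, d = −0.75 ln(1 − 0.592592) = 0.673455 ≈ 0.6735.
taxon2–taxon3: 5/18 sites differ → p ≈ 0.277778, d = −0.75 ln(1 − 0.370371) = 0.346968 ≈ 0.3470.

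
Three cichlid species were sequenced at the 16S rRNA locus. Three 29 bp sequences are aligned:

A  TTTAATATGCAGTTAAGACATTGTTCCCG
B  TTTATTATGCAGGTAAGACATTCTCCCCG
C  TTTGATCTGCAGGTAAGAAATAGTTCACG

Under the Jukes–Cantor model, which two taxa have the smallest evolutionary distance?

A and B

A–B: 4/29 differ, p = 0.138, d = 0.152.
A–C: 6/29 differ, p = 0.207, d = 0.242.
B–C: 8/29 differ, p = 0.276, d = 0.344.
The smallest distance is between A and B.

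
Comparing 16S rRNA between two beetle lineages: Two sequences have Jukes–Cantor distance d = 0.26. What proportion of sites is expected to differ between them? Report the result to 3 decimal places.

p = (3/4)(1 − e^(−4d/3)) = 0.75 × (1 − e^(-0.346667)) = 0.75 × (1 − 0.707041) = 0.219719.

0.220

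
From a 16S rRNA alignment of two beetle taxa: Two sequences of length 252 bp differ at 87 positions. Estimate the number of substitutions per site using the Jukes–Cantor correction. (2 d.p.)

p = 87/252 ≈ 0.345238.
d = −(3/4) ln(1 − 4p/3) = −0.75 ln(1 − 0.460317) = −0.75 ln(0.539683)
  = −0.75 × (-0.616773) = 0.462580 substitutions/site.

0.46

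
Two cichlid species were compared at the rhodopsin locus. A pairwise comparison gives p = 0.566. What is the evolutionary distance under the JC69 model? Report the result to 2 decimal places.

1.05

d = −(3/4) ln(1 − 4p/3) = −0.75 ln(1 − 0.754667) = −0.75 ln(0.245333)
  = −0.75 × (-1.405139) = 1.053854 substitutions/site.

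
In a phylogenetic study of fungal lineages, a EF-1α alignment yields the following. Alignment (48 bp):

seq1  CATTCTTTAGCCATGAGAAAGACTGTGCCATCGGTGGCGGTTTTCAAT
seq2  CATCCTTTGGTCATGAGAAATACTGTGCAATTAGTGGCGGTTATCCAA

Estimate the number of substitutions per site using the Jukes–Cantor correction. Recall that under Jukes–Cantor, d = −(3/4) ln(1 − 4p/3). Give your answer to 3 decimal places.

The sequences differ at 10 of 48 sites (4, 9, 11, 21, 29, 32, 33, 43, 46, 48), so p = 10/48 ≈ 0.208333.
d = −(3/4) ln(1 − 4p/3) = −0.75 ln(1 − 0.277777) = −0.75 ln(0.722223)
  = −0.75 × (-0.325421) = 0.244066 substitutions/site.

0.244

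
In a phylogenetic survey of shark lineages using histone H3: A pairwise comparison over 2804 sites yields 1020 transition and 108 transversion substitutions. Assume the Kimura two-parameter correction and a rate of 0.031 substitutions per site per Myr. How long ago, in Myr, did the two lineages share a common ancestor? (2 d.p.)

12.04

P = 1020/2804 ≈ 0.363766 and Q = 108/2804 ≈ 0.038516.
Under the Kimura two-parameter model, d = −½ ln(1 − 2P − Q) − ¼ ln(1 − 2Q).
1 − 2P − Q = 0.233952, giving −½ ln(0.233952) = 0.726320.
1 − 2Q = 0.922968, giving −¼ ln(0.922968) = 0.020040.
d = 0.726320 + 0.020040 = 0.746360.
Under a molecular clock d = 2μt, so t = d/(2μ) = 0.746360 / (2 × 0.031) = 12.04 Myr.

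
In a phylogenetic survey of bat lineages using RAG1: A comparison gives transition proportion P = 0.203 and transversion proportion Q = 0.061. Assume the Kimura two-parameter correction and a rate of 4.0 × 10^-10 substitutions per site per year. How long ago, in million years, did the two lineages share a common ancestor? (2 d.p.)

Under the Kimura two-parameter model, d = −½ ln(1 − 2P − Q) − ¼ ln(1 − 2Q).
1 − 2P − Q = 0.533, giving −½ ln(0.533) = 0.314617.
1 − 2Q = 0.878, giving −¼ ln(0.878) = 0.032527.
d = 0.314617 + 0.032527 = 0.347144.
Under a molecular clock d = 2μt, so t = d/(2μ) = 0.347144 / (2 × 4.0 × 10^-10) = 433.93 million years.

433.93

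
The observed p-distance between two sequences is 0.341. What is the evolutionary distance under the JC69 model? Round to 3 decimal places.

0.455

d = −(3/4) ln(1 − 4p/3) = −0.75 ln(1 − 0.454667) = −0.75 ln(0.545333)
  = −0.75 × (-0.606359) = 0.454769 substitutions/site.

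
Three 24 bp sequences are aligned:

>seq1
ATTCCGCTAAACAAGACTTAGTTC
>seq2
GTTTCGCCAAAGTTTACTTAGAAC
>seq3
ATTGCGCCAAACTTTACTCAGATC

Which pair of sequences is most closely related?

seq1–seq2: 9/24 differ, p = 0.375, d = 0.520.
seq1–seq3: 7/24 differ, p = 0.292, d = 0.369.
seq2–seq3: 5/24 differ, p = 0.208, d = 0.244.
The smallest distance is between seq2 and seq3.

seq2 and seq3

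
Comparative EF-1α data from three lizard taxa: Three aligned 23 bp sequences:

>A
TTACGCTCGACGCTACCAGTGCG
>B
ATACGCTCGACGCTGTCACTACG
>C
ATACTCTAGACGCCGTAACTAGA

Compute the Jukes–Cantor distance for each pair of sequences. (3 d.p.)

d(A,B) = 0.257, d(A,C) = 0.761, d(B,C) = 0.321

A–B: 5/23 sites differ → p ≈ 0.217391, d = −0.75 ln(1 − 0.289855) = 0.256715 ≈ 0.257.
A–C: 11/23 sites differ → p ≈ 0.478261, d = −0.75 ln(1 − 0.637681) = 0.761423 ≈ 0.761.
B–C: 6/23 sites differ → p ≈ 0.26087, d = −0.75 ln(1 − 0.347827) = 0.320584 ≈ 0.321.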